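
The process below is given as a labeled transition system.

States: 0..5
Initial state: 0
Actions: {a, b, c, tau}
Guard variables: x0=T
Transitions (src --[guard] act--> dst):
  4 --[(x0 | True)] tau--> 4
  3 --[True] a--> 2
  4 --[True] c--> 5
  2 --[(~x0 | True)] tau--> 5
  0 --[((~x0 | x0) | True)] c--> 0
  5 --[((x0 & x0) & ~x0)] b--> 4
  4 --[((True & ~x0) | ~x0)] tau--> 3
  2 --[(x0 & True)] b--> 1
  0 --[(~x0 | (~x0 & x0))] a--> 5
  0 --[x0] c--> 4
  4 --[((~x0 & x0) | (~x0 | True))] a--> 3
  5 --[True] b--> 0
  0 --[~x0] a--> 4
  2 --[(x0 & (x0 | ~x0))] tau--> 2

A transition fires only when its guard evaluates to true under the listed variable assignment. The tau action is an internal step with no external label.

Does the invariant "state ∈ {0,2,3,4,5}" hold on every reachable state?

Answer: INVARIANT VIOLATED at state 1

Analysis:
Allowed set {0,2,3,4,5}
R = {0,1,2,3,4,5}
  0: ✓
  1: outside
  2: ✓
  3: ✓
  4: ✓
  5: ✓
counterexample path to 1: c·a·a·b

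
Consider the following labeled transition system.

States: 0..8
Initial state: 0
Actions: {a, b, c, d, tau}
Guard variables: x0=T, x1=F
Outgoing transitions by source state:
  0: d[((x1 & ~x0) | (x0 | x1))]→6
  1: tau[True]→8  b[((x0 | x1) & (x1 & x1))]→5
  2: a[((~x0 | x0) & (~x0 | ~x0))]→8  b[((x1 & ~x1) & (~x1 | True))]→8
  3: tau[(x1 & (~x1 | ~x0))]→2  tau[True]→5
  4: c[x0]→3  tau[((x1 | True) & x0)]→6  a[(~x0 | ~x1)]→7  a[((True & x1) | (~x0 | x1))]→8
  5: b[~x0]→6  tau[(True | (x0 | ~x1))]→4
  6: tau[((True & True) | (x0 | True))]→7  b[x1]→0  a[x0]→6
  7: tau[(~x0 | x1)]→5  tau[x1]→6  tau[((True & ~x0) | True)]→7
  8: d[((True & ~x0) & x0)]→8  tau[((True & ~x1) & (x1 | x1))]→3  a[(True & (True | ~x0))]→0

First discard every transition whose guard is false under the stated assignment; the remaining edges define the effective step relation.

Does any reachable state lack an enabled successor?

Reach set: {0,6,7}
  0: d→6  [1 exit(s)]
  6: a→6  tau→7  [2 exit(s)]
  7: tau→7  [1 exit(s)]

Answer: DEADLOCK-FREE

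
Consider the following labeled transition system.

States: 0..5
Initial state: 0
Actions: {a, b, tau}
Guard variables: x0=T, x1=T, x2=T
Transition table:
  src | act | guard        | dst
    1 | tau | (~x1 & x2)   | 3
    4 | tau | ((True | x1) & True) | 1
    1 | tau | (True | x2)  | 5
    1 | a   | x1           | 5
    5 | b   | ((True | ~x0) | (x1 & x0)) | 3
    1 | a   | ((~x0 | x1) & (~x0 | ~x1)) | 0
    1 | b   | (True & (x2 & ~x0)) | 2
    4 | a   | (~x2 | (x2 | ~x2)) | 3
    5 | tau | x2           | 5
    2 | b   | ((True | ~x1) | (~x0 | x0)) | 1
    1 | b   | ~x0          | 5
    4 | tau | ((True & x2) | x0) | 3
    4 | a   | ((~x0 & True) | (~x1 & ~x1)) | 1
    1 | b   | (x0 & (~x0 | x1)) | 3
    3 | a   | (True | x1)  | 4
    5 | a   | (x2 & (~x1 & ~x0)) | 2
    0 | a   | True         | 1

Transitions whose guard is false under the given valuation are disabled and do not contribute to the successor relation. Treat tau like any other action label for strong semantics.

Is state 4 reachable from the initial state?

Answer: REACHABLE

Working:
After dropping false guards: 11 live edges.
L0 = {0}
L1 = {1}  cumulative {0,1}
L2 = {3,5}  cumulative {0,1,3,5}
L3 = {4}  cumulative {0,1,3,4,5}
Reachable = {0,1,3,4,5}
witness 4: a·b·a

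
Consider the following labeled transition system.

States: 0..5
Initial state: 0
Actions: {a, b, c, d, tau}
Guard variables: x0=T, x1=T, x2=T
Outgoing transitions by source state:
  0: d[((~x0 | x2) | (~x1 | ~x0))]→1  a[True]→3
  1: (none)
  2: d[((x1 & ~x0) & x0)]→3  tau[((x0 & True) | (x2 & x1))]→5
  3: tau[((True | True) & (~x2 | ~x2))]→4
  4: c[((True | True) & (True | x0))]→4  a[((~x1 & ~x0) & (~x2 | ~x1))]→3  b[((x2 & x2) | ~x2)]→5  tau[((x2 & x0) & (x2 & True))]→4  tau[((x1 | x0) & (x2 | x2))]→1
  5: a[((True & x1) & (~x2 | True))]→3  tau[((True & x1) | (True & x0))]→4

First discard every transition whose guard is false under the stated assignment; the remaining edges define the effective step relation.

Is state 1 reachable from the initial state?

Guard filter leaves 9 enabled edge(s).
depth 0: {0}
depth 1: {1,3}  total {0,1,3}
R = {0,1,3}
trace reaching 1: d

Answer: REACHABLE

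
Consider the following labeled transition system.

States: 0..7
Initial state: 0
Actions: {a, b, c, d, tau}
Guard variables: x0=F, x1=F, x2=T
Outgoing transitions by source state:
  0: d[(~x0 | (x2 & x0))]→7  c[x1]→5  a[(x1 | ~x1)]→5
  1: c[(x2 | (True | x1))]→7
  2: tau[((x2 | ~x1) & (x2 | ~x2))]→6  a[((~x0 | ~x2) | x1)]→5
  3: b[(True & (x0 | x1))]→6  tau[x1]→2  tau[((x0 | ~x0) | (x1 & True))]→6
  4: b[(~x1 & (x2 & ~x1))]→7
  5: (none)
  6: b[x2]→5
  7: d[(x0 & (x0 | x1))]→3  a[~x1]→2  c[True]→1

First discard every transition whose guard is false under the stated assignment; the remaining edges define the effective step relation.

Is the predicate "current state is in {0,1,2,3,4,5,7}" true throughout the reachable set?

Answer: INVARIANT VIOLATED at state 6

Analysis:
Allowed set {0,1,2,3,4,5,7}
Reachable = {0,1,2,5,6,7}
  0: ✓
  1: ✓
  2: ✓
  5: ✓
  6: VIOLATES
  7: ✓
witness against invariant: d·a·tau → 6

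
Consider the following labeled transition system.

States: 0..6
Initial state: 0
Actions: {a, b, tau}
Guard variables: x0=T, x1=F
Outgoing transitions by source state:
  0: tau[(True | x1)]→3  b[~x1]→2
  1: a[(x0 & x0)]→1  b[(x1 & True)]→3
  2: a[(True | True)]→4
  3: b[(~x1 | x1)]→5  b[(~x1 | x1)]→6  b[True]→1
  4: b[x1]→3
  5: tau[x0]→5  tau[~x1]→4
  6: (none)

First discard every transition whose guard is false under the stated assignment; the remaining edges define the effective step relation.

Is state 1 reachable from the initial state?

Answer: REACHABLE

Trace:
9 transition(s) survive guard evaluation.
Layer 0: {0}
Layer 1: {2,3}  now seen {0,2,3}
Layer 2: {1,4,5,6}  now seen {0,1,2,3,4,5,6}
R = {0,1,2,3,4,5,6}
trace reaching 1: tau·b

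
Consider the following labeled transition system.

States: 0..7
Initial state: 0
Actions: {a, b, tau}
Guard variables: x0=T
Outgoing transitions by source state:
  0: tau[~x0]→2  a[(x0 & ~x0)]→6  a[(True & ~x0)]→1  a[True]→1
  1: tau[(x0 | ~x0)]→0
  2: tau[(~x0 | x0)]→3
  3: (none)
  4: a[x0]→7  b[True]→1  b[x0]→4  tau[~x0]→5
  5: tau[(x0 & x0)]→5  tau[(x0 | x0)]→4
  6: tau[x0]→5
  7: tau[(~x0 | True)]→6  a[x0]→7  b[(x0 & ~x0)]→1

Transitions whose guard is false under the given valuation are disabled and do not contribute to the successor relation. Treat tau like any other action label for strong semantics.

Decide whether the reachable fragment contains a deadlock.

Reachable = {0,1}
  0: a→1  [1 exit(s)]
  1: tau→0  [1 exit(s)]

Answer: DEADLOCK-FREE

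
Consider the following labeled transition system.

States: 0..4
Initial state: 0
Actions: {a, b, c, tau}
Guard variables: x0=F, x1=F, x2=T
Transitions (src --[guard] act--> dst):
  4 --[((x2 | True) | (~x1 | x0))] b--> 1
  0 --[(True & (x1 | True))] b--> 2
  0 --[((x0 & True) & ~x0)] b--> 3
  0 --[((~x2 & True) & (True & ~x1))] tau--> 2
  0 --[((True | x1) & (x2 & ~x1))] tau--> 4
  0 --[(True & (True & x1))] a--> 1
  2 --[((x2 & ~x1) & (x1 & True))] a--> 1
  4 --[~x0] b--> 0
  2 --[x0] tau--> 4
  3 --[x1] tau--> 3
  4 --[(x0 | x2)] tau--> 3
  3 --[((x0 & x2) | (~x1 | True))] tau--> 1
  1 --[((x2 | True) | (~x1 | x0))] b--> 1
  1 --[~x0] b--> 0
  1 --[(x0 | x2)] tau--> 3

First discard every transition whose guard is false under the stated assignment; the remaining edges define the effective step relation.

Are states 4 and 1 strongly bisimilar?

Answer: BISIMILAR

Trace:
Refine partition for ~:
  round 0: {{0,1,2,3,4}}
  round 1: {{0,1,4},{2},{3}}
  round 2: {{0},{1,4},{2},{3}}
Fixed point at round 3; 4 class(es).
4∈{1,4}, 1∈{1,4}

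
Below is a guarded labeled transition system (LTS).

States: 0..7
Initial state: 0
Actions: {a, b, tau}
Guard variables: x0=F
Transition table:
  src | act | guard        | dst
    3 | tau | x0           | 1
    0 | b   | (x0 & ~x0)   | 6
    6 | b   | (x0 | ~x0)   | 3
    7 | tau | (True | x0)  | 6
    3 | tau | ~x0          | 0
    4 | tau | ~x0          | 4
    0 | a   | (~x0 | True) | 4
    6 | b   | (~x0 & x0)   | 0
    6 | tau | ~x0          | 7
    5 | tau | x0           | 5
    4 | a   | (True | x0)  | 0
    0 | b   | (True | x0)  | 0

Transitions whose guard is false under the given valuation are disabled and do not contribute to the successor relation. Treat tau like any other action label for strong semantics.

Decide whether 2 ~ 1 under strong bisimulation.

Answer: BISIMILAR

Trace:
Compute ~ classes (split until stable):
  round 0: {{0,1,2,3,4,5,6,7}}
  round 1: {{0},{1,2,5},{3,7},{4},{6}}
  round 2: {{0},{1,2,5},{3},{4},{6},{7}}
stable after 3 split(s): 6 block(s)
[2]={1,2,5}  [1]={1,2,5}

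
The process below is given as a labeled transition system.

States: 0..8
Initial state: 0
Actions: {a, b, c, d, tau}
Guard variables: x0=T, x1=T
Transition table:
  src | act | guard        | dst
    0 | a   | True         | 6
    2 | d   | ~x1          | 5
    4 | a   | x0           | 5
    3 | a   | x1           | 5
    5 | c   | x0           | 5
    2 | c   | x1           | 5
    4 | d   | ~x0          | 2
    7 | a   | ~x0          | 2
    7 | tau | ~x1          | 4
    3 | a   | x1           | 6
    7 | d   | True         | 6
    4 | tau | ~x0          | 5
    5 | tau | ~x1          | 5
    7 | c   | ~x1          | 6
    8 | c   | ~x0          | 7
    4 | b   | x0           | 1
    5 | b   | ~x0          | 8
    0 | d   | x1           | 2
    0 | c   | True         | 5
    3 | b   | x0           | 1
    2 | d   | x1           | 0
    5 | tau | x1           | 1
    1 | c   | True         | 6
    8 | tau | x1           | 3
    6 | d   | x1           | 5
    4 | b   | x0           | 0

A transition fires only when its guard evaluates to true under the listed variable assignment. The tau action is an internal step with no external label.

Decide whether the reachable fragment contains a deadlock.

R = {0,1,2,5,6}
  0: a→6  c→5  d→2  [deg 3]
  1: c→6  [deg 1]
  2: c→5  d→0  [deg 2]
  5: c→5  tau→1  [deg 2]
  6: d→5  [deg 1]

Answer: DEADLOCK-FREE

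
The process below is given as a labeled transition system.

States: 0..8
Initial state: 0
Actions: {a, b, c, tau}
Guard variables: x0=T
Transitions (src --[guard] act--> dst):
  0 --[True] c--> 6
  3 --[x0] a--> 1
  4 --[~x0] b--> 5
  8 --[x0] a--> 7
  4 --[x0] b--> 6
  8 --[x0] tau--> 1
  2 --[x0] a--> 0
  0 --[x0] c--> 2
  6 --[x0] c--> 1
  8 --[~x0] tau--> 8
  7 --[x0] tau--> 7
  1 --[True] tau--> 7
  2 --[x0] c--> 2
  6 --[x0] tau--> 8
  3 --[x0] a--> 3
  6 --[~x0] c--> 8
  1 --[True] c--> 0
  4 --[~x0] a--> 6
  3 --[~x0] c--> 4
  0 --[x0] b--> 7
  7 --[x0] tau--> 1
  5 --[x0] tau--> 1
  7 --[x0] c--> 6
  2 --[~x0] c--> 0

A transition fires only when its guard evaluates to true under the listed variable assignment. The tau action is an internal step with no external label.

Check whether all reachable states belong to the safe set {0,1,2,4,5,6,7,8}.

Answer: INVARIANT HOLDS

Analysis:
Safe = {0,1,2,4,5,6,7,8}
Reach set: {0,1,2,6,7,8}
  0: safe
  1: safe
  2: safe
  6: safe
  7: safe
  8: safe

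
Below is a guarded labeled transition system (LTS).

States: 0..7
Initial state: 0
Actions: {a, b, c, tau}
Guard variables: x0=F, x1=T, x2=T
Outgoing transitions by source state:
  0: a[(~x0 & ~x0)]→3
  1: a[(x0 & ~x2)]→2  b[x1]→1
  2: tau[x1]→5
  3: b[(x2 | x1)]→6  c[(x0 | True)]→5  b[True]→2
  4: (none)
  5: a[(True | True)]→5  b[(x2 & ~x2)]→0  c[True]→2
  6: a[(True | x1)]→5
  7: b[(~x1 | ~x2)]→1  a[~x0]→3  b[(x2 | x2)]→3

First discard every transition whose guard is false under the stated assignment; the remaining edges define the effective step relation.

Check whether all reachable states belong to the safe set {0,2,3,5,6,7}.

Safe = {0,2,3,5,6,7}
R = {0,2,3,5,6}
  0: safe
  2: safe
  3: safe
  5: safe
  6: safe

Answer: INVARIANT HOLDS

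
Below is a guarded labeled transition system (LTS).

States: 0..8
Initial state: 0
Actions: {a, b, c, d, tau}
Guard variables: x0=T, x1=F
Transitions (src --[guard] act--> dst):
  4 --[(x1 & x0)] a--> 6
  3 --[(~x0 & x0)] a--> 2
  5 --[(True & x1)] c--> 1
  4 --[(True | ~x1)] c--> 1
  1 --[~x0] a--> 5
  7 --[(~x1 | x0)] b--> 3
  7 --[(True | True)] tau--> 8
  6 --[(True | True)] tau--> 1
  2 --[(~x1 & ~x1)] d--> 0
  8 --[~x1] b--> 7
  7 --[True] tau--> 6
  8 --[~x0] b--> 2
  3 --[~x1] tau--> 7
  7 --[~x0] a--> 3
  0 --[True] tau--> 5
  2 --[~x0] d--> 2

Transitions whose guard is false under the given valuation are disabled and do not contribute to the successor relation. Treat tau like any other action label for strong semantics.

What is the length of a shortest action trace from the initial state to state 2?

Breadth-first toward 2:
  Layer 0: {0}
  Layer 1: {5}
2 never appears.

Answer: UNREACHABLE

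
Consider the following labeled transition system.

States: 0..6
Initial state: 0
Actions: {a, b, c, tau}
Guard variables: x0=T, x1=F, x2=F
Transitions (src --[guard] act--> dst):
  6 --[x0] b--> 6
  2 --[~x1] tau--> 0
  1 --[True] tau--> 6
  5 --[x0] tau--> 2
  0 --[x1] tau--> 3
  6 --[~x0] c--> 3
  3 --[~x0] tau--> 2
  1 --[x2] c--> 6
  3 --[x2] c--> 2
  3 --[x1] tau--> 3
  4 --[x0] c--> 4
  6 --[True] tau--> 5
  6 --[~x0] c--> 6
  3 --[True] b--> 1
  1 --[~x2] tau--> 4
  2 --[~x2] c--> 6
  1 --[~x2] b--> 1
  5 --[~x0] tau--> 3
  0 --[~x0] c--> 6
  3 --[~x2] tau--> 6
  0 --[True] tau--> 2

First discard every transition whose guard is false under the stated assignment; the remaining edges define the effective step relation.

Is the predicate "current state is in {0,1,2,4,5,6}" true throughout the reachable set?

Inv-set: {0,1,2,4,5,6}
R = {0,2,5,6}
  0: ok
  2: ok
  5: ok
  6: ok

Answer: INVARIANT HOLDS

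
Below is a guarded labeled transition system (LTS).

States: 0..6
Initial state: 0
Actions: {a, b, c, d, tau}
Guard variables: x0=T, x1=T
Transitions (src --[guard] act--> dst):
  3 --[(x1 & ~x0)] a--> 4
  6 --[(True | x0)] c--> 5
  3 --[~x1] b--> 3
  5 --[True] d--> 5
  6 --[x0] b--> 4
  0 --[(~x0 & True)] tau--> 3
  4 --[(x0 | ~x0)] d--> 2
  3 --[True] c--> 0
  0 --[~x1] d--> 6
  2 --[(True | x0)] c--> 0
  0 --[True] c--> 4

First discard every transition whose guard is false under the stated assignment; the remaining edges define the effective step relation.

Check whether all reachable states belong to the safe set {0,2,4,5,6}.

Answer: INVARIANT HOLDS

Trace:
Safe = {0,2,4,5,6}
Reachable = {0,2,4}
  0: safe
  2: safe
  4: safe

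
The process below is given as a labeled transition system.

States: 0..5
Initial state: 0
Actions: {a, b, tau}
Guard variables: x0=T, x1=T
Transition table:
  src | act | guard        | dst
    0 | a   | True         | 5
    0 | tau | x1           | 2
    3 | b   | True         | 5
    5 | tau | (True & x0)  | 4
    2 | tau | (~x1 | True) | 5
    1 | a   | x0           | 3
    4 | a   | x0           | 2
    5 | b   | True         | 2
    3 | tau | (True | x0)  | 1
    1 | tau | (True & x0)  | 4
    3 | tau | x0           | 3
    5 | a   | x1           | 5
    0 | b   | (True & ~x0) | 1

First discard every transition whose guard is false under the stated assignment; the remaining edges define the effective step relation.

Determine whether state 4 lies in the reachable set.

12 transition(s) survive guard evaluation.
depth 0: {0}
depth 1: {2,5}  cumulative {0,2,5}
depth 2: {4}  cumulative {0,2,4,5}
R = {0,2,4,5}
Path to 4: a·tau

Answer: REACHABLE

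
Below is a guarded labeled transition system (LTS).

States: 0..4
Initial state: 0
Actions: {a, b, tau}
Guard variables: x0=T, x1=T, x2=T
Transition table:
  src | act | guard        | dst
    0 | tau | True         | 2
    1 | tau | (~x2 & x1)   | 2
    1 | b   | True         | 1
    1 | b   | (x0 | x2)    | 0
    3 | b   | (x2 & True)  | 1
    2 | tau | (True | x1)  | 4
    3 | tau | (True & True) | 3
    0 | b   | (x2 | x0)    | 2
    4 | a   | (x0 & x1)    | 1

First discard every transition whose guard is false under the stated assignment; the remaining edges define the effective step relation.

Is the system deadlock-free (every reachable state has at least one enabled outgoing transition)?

R = {0,1,2,4}
  0: b→2  tau→2  [deg 2]
  1: b→0  b→1  [deg 2]
  2: tau→4  [deg 1]
  4: a→1  [deg 1]

Answer: DEADLOCK-FREE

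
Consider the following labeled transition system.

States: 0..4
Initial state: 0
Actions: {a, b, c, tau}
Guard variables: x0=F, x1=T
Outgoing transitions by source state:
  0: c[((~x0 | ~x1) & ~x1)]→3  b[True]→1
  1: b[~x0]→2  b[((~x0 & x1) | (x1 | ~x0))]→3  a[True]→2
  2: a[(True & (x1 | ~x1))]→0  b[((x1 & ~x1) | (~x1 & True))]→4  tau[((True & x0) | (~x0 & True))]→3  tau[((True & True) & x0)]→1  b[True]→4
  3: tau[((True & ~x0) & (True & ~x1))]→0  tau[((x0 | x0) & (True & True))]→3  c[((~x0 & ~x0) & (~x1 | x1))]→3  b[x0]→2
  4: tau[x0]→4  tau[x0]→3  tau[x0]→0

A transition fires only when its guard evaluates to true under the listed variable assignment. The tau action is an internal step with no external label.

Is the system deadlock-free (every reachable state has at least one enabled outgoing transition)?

Reachable = {0,1,2,3,4}
  0: b→1  [1 exit(s)]
  1: a→2  b→2  b→3  [3 exit(s)]
  2: a→0  b→4  tau→3  [3 exit(s)]
  3: c→3  [1 exit(s)]
  4: ∅  [deadlock]
trace reaching 4: b·b·b

Answer: DEADLOCK at state 4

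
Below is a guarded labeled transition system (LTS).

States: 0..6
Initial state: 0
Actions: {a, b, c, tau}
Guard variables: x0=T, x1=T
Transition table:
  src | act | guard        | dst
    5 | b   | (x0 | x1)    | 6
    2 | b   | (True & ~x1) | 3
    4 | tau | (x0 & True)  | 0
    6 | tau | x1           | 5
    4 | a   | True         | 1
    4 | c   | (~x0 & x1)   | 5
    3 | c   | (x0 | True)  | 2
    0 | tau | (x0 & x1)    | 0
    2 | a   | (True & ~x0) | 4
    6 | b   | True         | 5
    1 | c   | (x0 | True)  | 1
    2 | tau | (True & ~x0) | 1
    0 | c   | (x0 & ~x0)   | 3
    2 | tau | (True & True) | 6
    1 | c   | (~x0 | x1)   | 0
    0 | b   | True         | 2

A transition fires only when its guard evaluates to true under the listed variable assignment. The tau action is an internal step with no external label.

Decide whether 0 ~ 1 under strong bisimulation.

Refine partition for ~:
  round 0: {{0,1,2,3,4,5,6}}
  round 1: {{0,6},{1,3},{2},{4},{5}}
  round 2: {{0},{1},{2},{3},{4},{5},{6}}
stable after 3 split(s): 7 block(s)
[0]={0}  [1]={1}

Answer: NOT BISIMILAR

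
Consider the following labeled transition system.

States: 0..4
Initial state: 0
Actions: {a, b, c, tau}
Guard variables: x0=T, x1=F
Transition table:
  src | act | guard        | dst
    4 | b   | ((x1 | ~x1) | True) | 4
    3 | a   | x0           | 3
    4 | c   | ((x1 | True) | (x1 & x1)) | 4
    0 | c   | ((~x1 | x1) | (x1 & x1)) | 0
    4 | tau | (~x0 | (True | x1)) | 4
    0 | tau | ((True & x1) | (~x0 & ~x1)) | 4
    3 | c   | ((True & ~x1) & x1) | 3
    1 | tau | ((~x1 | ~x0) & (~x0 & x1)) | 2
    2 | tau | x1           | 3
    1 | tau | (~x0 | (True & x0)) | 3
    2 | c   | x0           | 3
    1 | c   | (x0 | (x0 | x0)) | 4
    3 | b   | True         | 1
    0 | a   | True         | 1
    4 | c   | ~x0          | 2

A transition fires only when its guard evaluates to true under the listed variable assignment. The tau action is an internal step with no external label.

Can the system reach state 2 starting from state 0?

Guard filter leaves 10 enabled edge(s).
Layer 0: {0}
Layer 1: {1}  total {0,1}
Layer 2: {3,4}  total {0,1,3,4}
Reach set: {0,1,3,4}

Answer: UNREACHABLE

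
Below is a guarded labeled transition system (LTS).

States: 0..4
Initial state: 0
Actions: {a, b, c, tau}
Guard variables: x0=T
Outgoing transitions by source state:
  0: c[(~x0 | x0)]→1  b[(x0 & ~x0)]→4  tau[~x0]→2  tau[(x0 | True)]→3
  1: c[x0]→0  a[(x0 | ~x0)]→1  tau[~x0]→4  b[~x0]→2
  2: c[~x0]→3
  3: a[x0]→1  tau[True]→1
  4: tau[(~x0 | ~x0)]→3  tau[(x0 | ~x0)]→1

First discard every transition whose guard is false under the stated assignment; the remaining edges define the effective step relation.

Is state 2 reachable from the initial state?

Answer: UNREACHABLE

Analysis:
Guard filter leaves 7 enabled edge(s).
L0 = {0}
L1 = {1,3}  total {0,1,3}
Reach set: {0,1,3}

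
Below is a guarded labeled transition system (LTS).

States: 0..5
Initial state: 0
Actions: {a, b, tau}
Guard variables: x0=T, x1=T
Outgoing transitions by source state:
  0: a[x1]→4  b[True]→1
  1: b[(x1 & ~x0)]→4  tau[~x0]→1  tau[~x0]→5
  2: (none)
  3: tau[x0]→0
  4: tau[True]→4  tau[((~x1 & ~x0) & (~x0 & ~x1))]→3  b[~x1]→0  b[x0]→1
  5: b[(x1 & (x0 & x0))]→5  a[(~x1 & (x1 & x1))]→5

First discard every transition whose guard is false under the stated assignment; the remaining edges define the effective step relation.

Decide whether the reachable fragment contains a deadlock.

Answer: DEADLOCK at state 1

Analysis:
Reachable = {0,1,4}
  0: a→4  b→1  [2 out]
  1: ∅  [STUCK]
  4: b→1  tau→4  [2 out]
Path to 1: b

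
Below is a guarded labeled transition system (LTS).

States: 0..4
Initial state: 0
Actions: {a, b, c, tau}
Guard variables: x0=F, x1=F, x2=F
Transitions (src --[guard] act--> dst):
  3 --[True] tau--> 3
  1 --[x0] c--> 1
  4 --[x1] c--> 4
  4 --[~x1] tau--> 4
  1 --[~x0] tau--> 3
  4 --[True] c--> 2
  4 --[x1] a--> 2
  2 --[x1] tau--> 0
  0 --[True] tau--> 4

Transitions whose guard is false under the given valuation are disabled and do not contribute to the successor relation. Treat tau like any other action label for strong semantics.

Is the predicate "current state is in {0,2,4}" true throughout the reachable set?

Answer: INVARIANT HOLDS

Trace:
Allowed set {0,2,4}
Reach set: {0,2,4}
  0: safe
  2: safe
  4: safe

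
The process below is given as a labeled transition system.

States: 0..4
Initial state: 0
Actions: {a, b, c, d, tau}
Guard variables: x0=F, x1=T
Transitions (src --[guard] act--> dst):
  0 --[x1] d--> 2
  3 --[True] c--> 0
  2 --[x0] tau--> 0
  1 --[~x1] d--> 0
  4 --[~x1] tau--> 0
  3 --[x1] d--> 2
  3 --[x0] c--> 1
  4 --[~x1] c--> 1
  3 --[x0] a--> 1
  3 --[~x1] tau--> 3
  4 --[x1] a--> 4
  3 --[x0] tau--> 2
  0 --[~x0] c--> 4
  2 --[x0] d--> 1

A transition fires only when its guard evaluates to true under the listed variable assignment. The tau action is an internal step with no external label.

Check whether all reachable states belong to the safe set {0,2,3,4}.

Safe = {0,2,3,4}
Reach set: {0,2,4}
  0: ✓
  2: ✓
  4: ✓

Answer: INVARIANT HOLDS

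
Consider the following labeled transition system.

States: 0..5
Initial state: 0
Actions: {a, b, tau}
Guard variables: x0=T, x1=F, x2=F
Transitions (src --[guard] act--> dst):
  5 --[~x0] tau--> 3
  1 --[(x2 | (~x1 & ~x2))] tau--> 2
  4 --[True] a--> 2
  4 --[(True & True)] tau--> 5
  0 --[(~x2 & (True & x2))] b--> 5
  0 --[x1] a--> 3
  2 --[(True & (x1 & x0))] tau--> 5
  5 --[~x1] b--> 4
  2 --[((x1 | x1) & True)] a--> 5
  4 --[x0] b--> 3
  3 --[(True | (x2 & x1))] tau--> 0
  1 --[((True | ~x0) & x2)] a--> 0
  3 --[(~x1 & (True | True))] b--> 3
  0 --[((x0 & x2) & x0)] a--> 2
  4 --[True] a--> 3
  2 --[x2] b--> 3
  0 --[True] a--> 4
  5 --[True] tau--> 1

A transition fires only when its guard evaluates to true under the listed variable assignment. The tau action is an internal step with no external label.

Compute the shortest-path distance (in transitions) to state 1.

Answer: 3

Working:
Breadth-first toward 1:
  depth 0: {0}
  depth 1: {4}
  depth 2: {2,3,5}
  depth 3: {1}
1 enters at depth 3; path a·tau·tau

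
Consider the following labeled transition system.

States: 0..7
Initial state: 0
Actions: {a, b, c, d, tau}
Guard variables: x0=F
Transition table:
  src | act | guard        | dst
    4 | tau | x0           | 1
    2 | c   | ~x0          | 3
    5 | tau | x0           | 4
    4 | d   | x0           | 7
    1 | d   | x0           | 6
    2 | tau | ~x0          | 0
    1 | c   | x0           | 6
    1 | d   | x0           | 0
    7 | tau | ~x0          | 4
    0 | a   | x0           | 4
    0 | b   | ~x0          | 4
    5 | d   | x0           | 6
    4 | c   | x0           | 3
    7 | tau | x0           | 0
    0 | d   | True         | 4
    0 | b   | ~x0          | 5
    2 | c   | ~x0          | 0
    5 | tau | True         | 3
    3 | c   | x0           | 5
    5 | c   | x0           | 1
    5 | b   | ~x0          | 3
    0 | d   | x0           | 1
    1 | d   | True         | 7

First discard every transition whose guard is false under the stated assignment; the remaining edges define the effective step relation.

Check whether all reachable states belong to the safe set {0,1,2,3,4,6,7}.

Answer: INVARIANT VIOLATED at state 5

Working:
Safe = {0,1,2,3,4,6,7}
Reach set: {0,3,4,5}
  0: ok
  3: ok
  4: ok
  5: ✗ unsafe
reach 5 via b — violates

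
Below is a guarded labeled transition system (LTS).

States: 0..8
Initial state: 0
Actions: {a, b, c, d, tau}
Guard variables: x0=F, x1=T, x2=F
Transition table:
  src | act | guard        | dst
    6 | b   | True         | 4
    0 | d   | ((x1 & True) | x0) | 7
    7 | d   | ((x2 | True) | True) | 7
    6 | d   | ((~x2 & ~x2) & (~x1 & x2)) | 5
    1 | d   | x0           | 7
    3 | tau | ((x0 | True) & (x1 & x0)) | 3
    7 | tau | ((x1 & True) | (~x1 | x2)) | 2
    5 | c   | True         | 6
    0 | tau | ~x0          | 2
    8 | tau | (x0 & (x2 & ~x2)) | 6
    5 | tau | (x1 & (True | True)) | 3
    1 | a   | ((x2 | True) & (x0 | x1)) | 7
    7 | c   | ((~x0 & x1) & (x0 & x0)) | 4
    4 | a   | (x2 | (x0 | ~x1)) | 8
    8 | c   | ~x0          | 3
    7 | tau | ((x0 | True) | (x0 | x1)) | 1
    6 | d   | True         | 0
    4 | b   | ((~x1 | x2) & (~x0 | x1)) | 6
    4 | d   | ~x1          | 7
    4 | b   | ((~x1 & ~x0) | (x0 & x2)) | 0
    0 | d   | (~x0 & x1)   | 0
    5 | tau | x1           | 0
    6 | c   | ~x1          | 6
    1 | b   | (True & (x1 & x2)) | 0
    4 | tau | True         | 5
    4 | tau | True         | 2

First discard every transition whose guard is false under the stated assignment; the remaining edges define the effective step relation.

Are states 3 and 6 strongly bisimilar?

Refine partition for ~:
  π0 = {{0,1,2,3,4,5,6,7,8}}
  π1 = {{0,7},{1},{2,3},{4},{5},{6},{8}}
  π2 = {{0},{1},{2,3},{4},{5},{6},{7},{8}}
8 equivalence class(es) (converged in 3)
class of 3: {2,3}; class of 6: {6}

Answer: NOT BISIMILAR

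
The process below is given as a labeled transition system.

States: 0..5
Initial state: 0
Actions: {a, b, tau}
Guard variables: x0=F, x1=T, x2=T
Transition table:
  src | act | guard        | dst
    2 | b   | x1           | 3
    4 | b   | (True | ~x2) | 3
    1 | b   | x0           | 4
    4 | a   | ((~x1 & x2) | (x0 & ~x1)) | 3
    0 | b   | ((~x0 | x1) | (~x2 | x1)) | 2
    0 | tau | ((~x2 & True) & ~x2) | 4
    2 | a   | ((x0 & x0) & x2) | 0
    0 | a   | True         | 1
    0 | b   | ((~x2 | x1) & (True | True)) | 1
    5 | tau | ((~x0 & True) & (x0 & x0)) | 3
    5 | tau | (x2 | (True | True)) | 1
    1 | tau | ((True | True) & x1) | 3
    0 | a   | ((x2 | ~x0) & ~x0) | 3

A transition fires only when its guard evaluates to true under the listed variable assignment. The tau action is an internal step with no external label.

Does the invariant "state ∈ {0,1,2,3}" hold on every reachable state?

Inv-set: {0,1,2,3}
Reach set: {0,1,2,3}
  0: ✓
  1: ✓
  2: ✓
  3: ✓

Answer: INVARIANT HOLDS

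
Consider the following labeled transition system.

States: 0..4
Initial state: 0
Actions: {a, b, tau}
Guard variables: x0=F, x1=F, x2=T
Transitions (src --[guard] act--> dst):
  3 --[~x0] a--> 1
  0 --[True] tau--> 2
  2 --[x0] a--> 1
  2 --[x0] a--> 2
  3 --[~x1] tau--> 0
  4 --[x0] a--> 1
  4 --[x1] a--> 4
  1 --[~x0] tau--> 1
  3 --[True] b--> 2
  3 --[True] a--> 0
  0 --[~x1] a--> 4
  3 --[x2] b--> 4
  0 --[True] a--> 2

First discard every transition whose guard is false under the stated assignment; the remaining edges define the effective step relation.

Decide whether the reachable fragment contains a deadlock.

Reach set: {0,2,4}
  0: a→2  a→4  tau→2  [3 exit(s)]
  2: ∅  [no exit]
  4: ∅  [no exit]
witness 2: tau

Answer: DEADLOCK at state 2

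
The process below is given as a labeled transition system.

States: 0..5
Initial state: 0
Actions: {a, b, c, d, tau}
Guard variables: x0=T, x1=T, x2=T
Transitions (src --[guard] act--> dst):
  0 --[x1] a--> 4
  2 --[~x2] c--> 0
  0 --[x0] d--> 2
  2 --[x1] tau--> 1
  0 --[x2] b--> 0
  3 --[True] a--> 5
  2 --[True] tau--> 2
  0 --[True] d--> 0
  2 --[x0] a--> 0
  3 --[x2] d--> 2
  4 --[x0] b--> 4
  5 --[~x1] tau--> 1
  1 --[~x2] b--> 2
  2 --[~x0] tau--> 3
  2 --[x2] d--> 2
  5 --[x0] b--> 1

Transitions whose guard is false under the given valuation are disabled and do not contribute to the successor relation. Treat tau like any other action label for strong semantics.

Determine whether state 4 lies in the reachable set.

Answer: REACHABLE

Trace:
12 transition(s) survive guard evaluation.
depth 0: {0}
depth 1: {2,4}  cumulative {0,2,4}
depth 2: {1}  cumulative {0,1,2,4}
Reachable = {0,1,2,4}
trace reaching 4: a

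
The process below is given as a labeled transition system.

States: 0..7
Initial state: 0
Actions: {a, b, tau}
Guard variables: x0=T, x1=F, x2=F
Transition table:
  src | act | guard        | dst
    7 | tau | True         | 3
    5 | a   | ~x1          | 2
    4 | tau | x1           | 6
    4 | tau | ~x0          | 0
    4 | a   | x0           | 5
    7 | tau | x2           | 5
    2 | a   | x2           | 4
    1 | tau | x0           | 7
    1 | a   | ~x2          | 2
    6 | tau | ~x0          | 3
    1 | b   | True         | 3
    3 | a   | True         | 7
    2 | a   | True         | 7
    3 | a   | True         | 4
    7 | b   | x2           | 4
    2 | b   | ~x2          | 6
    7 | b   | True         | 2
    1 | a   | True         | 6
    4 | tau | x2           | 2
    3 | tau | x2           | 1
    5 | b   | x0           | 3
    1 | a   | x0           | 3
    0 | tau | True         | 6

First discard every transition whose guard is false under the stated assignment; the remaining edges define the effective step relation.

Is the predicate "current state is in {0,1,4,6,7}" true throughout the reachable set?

Answer: INVARIANT HOLDS

Analysis:
Inv-set: {0,1,4,6,7}
Reachable = {0,6}
  0: ok
  6: ok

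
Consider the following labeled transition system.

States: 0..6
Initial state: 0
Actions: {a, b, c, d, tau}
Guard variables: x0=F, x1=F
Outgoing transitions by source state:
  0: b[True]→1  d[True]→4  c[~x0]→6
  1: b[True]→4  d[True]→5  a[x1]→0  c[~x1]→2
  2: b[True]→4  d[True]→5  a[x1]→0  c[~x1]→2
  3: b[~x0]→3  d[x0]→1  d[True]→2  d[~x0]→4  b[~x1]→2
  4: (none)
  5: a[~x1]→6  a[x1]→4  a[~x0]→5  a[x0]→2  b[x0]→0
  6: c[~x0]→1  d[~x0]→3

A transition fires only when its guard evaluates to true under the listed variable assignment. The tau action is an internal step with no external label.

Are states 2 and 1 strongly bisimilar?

Bisimulation quotient by refinement:
  π0 = {{0,1,2,3,4,5,6}}
  π1 = {{0,1,2},{3},{4},{5},{6}}
  π2 = {{0},{1,2},{3},{4},{5},{6}}
6 equivalence class(es) (converged in 3)
[2]={1,2}  [1]={1,2}

Answer: BISIMILAR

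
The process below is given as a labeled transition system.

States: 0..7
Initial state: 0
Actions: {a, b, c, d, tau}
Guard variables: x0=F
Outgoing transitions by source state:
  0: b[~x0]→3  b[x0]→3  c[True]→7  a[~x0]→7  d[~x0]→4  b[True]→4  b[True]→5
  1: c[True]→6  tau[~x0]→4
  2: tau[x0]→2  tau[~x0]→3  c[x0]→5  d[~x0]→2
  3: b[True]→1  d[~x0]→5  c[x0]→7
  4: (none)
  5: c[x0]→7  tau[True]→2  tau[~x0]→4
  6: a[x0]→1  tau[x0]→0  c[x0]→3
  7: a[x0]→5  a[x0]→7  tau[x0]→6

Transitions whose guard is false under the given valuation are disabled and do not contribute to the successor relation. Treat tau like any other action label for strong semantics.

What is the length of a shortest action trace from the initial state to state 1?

Breadth-first toward 1:
  depth 0: {0}
  depth 1: {3,4,5,7}
  depth 2: {1,2}
1 enters at depth 2; path b·b

Answer: 2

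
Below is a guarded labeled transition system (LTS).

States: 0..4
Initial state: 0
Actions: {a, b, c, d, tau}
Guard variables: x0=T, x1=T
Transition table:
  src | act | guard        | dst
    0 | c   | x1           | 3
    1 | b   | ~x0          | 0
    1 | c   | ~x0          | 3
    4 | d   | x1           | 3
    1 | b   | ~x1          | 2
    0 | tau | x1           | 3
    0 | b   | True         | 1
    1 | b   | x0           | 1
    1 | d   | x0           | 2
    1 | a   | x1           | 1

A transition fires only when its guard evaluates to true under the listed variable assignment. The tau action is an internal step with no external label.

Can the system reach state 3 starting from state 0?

After dropping false guards: 7 live edges.
Layer 0: {0}
Layer 1: {1,3}  cumulative {0,1,3}
Layer 2: {2}  cumulative {0,1,2,3}
R = {0,1,2,3}
Path to 3: c

Answer: REACHABLE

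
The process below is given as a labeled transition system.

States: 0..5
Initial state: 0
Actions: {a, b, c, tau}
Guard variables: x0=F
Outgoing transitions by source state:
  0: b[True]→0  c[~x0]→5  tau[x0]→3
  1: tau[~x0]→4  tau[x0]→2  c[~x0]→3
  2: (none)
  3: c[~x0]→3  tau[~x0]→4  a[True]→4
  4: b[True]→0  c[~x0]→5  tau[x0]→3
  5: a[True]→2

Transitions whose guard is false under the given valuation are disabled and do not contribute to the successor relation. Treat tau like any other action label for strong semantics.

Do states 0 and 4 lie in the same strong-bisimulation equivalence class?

Answer: BISIMILAR

Trace:
Bisimulation quotient by refinement:
  P[0] = {{0,1,2,3,4,5}}
  P[1] = {{0,4},{1},{2},{3},{5}}
Fixed point at round 2; 5 class(es).
class of 0: {0,4}; class of 4: {0,4}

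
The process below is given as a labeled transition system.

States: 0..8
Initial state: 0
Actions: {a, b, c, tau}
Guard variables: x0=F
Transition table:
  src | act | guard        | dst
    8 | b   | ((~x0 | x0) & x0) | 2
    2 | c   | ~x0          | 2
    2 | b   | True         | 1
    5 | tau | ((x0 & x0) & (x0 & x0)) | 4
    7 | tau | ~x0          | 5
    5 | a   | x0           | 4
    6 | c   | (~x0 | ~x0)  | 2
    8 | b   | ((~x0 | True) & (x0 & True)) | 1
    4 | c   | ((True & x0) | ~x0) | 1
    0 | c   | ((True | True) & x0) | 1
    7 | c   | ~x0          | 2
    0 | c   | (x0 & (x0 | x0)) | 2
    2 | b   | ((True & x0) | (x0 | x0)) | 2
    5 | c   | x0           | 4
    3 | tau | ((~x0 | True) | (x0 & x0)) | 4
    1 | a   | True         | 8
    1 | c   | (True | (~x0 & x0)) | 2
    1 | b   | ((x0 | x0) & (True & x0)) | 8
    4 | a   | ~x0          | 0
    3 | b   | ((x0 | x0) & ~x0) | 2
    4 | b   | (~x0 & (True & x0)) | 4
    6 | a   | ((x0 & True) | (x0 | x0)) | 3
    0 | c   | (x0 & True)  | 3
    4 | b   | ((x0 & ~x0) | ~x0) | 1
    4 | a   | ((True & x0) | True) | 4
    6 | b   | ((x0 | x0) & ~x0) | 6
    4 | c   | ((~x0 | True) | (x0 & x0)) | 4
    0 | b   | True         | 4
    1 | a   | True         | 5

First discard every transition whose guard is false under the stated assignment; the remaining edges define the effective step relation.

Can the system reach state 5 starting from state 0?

Answer: REACHABLE

Trace:
Guard filter leaves 15 enabled edge(s).
Layer 0: {0}
Layer 1: {4}  total {0,4}
Layer 2: {1}  total {0,1,4}
Layer 3: {2,5,8}  total {0,1,2,4,5,8}
Reachable = {0,1,2,4,5,8}
witness 5: b·c·a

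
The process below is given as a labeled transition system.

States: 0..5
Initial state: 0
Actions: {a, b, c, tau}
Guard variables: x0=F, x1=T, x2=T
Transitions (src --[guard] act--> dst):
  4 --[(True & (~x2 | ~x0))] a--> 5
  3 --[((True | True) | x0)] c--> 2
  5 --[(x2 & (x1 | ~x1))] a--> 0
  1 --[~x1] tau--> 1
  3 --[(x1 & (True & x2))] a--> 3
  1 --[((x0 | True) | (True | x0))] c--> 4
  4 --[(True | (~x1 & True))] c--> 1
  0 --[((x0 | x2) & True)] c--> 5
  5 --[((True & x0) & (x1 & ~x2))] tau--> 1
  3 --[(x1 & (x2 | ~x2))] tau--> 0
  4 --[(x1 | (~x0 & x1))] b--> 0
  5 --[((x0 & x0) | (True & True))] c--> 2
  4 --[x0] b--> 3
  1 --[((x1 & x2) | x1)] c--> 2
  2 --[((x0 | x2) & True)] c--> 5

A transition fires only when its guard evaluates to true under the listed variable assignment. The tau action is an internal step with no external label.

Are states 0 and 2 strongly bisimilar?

Bisimulation quotient by refinement:
  P[0] = {{0,1,2,3,4,5}}
  P[1] = {{0,1,2},{3},{4},{5}}
  P[2] = {{0,2},{1},{3},{4},{5}}
5 equivalence class(es) (converged in 3)
0∈{0,2}, 2∈{0,2}

Answer: BISIMILAR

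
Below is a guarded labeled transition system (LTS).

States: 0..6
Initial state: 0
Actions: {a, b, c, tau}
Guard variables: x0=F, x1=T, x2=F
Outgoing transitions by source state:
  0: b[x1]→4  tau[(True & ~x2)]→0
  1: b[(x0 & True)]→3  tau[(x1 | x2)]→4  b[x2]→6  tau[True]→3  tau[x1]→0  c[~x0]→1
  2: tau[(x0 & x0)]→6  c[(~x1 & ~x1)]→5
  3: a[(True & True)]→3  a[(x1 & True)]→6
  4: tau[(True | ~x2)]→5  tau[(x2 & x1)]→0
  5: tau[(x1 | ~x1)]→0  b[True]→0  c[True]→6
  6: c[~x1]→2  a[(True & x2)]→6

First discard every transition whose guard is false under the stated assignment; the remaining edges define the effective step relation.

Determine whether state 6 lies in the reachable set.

Answer: REACHABLE

Analysis:
After dropping false guards: 12 live edges.
depth 0: {0}
depth 1: {4}  total {0,4}
depth 2: {5}  total {0,4,5}
depth 3: {6}  total {0,4,5,6}
Reachable = {0,4,5,6}
witness 6: b·tau·c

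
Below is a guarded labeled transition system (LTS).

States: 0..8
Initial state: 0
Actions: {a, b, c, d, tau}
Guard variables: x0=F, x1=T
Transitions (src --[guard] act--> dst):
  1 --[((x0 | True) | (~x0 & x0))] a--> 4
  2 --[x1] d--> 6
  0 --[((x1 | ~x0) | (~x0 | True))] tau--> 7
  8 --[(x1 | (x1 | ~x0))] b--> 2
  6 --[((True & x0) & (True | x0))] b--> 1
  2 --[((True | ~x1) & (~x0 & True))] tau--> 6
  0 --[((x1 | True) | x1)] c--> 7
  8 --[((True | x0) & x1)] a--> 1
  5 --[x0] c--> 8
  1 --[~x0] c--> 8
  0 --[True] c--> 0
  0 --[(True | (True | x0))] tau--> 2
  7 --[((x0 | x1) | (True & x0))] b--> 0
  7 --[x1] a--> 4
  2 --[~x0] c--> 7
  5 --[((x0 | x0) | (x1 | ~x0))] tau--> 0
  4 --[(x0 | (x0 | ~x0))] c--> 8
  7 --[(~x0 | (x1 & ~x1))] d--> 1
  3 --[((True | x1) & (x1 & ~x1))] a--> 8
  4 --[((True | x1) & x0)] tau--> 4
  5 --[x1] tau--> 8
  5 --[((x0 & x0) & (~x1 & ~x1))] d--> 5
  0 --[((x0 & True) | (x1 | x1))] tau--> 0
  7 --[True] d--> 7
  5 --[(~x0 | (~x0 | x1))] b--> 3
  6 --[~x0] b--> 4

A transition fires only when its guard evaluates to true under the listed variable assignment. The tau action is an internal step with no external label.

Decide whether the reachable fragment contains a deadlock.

Reachable = {0,1,2,4,6,7,8}
  0: c→0  c→7  tau→0  tau→2  tau→7  [5 exit(s)]
  1: a→4  c→8  [2 exit(s)]
  2: c→7  d→6  tau→6  [3 exit(s)]
  4: c→8  [1 exit(s)]
  6: b→4  [1 exit(s)]
  7: a→4  b→0  d→1  d→7  [4 exit(s)]
  8: a→1  b→2  [2 exit(s)]

Answer: DEADLOCK-FREE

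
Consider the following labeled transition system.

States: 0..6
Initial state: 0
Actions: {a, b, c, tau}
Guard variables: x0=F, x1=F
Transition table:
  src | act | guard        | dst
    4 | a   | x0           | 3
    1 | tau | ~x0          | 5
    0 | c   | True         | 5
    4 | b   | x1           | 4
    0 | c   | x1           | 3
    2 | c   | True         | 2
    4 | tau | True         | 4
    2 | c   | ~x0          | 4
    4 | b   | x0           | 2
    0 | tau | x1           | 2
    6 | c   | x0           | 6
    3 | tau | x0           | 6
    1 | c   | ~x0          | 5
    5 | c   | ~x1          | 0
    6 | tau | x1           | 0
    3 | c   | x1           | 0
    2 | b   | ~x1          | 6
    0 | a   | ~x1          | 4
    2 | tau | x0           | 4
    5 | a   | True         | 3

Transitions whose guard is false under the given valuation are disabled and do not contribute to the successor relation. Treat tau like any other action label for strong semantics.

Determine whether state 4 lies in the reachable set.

Guard filter leaves 10 enabled edge(s).
L0 = {0}
L1 = {4,5}  cumulative {0,4,5}
L2 = {3}  cumulative {0,3,4,5}
R = {0,3,4,5}
trace reaching 4: a

Answer: REACHABLE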